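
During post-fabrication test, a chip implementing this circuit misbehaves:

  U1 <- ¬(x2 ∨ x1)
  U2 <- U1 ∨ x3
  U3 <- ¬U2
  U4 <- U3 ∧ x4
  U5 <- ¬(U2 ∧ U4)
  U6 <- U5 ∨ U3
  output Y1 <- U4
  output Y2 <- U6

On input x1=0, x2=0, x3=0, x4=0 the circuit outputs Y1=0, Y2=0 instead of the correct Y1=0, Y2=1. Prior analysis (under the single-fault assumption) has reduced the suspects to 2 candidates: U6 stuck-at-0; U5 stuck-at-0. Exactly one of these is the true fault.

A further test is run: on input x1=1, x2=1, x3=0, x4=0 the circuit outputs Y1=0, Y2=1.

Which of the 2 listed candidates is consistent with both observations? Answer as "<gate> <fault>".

U5 stuck-at-0

Evaluate each candidate on input x1=1, x2=1, x3=0, x4=0:
  U6 stuck-at-0: U1=0, U2=0, U3=1, U4=0, U5=1, U6=0 [stuck-at-0] → Y1=0, Y2=0 — eliminated
  U5 stuck-at-0: U1=0, U2=0, U3=1, U4=0, U5=0 [stuck-at-0], U6=1 → Y1=0, Y2=1 — matches
Only U5 stuck-at-0 reproduces the observed Y1=0, Y2=1.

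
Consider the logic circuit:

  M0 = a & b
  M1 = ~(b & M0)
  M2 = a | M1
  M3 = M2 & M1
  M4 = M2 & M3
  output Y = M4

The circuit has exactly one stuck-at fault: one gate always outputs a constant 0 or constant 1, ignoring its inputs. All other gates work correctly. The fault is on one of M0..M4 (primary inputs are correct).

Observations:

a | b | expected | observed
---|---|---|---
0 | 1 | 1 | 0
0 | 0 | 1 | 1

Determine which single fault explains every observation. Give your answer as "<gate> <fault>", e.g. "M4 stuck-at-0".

M0 stuck-at-1

Fault-free values for test 1 (a=0, b=1): M0=0, M1=1, M2=1, M3=1, M4=1, giving Y=1. Observed 0.
Test 1: faults giving observed 0 are {M0 stuck-at-1, M1 stuck-at-0, M2 stuck-at-0, M3 stuck-at-0, M4 stuck-at-0}.
Test 2 (a=0, b=0): fault-free M0=0, M1=1, M2=1, M3=1, M4=1 → 1; observed 1. Eliminates M1 stuck-at-0, M2 stuck-at-0, M3 stuck-at-0, M4 stuck-at-0.
Only M0 stuck-at-1 is consistent with every test.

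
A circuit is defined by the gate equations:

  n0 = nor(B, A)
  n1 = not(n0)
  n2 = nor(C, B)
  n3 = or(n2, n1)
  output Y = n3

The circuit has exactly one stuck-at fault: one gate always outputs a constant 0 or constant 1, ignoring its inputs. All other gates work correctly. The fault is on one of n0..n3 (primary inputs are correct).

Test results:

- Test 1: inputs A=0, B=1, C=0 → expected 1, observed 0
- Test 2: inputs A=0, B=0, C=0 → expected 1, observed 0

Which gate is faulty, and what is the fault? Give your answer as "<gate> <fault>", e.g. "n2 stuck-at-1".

Fault-free values for test 1 (A=0, B=1, C=0): n0=0, n1=1, n2=0, n3=1, giving Y=1. Observed 0.
Test 1: faults giving observed 0 are {n0 stuck-at-1, n1 stuck-at-0, n3 stuck-at-0}.
Test 2 (A=0, B=0, C=0): fault-free n0=1, n1=0, n2=1, n3=1 → 1; observed 0. Eliminates n0 stuck-at-1, n1 stuck-at-0.
Only n3 stuck-at-0 is consistent with every test.

n3 stuck-at-0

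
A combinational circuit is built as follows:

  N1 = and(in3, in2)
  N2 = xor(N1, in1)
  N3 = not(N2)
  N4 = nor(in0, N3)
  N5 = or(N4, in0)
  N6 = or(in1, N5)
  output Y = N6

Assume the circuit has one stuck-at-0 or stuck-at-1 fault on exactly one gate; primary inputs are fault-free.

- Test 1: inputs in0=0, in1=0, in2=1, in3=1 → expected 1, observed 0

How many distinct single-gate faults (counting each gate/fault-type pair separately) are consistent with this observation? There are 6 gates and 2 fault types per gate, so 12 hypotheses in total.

Fault-free: N1=1, N2=1, N3=0, N4=1, N5=1, N6=1 → 1. Observed 0.
  N1 stuck-at-0: output 0 ✓
  N1 stuck-at-1: output 1 ✗
  N2 stuck-at-0: output 0 ✓
  N2 stuck-at-1: output 1 ✗
  N3 stuck-at-0: output 1 ✗
  N3 stuck-at-1: output 0 ✓
  N4 stuck-at-0: output 0 ✓
  N4 stuck-at-1: output 1 ✗
  N5 stuck-at-0: output 0 ✓
  N5 stuck-at-1: output 1 ✗
  N6 stuck-at-0: output 0 ✓
  N6 stuck-at-1: output 1 ✗
Consistent faults: {N1 stuck-at-0, N2 stuck-at-0, N3 stuck-at-1, N4 stuck-at-0, N5 stuck-at-0, N6 stuck-at-0} — 6 in all.

6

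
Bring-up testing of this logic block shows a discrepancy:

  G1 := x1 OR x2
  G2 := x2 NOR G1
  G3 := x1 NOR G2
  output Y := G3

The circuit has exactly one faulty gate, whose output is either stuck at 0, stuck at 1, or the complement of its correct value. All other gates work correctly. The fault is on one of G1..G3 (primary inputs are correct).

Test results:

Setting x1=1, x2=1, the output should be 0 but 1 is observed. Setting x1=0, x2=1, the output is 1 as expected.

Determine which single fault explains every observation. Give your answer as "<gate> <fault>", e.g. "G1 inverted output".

G3 stuck-at-1

Fault-free values for test 1 (x1=1, x2=1): G1=1, G2=0, G3=0, giving Y=0. Observed 1.
Test 1: faults giving observed 1 are {G3 stuck-at-1, G3 inverted output}.
Test 2 (x1=0, x2=1): fault-free G1=1, G2=0, G3=1 → 1; observed 1. Eliminates G3 inverted output.
Only G3 stuck-at-1 is consistent with every test.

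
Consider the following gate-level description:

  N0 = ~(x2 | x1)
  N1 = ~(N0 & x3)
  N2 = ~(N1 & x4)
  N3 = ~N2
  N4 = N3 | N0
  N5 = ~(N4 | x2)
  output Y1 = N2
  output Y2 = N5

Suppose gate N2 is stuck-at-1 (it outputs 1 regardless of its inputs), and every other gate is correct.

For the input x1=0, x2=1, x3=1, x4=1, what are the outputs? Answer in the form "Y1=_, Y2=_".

Propagate with N2 forced: N0=0, N1=1, N2=1 [stuck-at-1], N3=0, N4=0, N5=0.
So the outputs are Y1=1, Y2=0. (Without the fault they would be Y1=0, Y2=0.)

Y1=1, Y2=0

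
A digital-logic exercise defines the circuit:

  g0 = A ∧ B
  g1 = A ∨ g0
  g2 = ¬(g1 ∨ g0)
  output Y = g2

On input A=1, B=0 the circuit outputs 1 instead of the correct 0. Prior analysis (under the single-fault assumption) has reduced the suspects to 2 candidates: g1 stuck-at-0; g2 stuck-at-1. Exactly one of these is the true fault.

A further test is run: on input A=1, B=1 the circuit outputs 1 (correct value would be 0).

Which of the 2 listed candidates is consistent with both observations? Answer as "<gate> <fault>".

g2 stuck-at-1

Evaluate each candidate on input A=1, B=1:
  g1 stuck-at-0: g0=1, g1=0 [stuck-at-0], g2=0 → 0 — eliminated
  g2 stuck-at-1: g0=1, g1=1, g2=1 [stuck-at-1] → 1 — matches
Only g2 stuck-at-1 reproduces the observed 1.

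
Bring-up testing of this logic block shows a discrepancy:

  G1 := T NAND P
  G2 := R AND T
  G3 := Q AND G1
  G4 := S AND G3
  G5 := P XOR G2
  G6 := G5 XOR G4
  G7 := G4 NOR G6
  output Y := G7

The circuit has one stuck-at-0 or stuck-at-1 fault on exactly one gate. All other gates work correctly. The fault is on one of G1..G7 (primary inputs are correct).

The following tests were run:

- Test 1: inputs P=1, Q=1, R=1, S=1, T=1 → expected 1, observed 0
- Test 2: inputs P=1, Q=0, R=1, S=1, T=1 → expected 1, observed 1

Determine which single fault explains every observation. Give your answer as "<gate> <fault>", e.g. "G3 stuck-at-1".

G1 stuck-at-1

Fault-free values for test 1 (P=1, Q=1, R=1, S=1, T=1): G1=0, G2=1, G3=0, G4=0, G5=0, G6=0, G7=1, giving Y=1. Observed 0.
Test 1: faults giving observed 0 are {G1 stuck-at-1, G2 stuck-at-0, G3 stuck-at-1, G4 stuck-at-1, G5 stuck-at-1, G6 stuck-at-1, G7 stuck-at-0}.
Test 2 (P=1, Q=0, R=1, S=1, T=1): fault-free G1=0, G2=1, G3=0, G4=0, G5=0, G6=0, G7=1 → 1; observed 1. Eliminates G2 stuck-at-0, G3 stuck-at-1, G4 stuck-at-1, G5 stuck-at-1, G6 stuck-at-1, G7 stuck-at-0.
Only G1 stuck-at-1 is consistent with every test.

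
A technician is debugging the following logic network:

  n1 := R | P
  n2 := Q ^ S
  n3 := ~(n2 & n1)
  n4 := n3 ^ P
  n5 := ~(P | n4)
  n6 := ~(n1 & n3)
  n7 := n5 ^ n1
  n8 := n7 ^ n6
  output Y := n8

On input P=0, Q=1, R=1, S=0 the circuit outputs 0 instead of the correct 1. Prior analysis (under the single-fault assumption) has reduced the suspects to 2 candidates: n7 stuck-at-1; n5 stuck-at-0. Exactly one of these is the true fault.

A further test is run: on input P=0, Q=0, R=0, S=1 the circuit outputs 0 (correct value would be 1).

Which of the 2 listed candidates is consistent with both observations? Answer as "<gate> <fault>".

n7 stuck-at-1

Evaluate each candidate on input P=0, Q=0, R=0, S=1:
  n7 stuck-at-1: n1=0, n2=1, n3=1, n4=1, n5=0, n6=1, n7=1 [stuck-at-1], n8=0 → 0 — matches
  n5 stuck-at-0: n1=0, n2=1, n3=1, n4=1, n5=0 [stuck-at-0], n6=1, n7=0, n8=1 → 1 — eliminated
Only n7 stuck-at-1 reproduces the observed 0.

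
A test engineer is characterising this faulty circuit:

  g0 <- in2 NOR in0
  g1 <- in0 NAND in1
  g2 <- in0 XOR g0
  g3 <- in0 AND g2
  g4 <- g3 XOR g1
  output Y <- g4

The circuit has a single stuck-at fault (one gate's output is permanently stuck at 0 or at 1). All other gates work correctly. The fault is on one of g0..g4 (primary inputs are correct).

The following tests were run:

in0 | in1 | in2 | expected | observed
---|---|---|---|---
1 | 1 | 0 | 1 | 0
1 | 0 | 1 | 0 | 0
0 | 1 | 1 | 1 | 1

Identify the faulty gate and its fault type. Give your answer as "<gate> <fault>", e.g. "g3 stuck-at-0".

Fault-free values for test 1 (in0=1, in1=1, in2=0): g0=0, g1=0, g2=1, g3=1, g4=1, giving Y=1. Observed 0.
Test 1: faults giving observed 0 are {g0 stuck-at-1, g1 stuck-at-1, g2 stuck-at-0, g3 stuck-at-0, g4 stuck-at-0}.
Test 2 (in0=1, in1=0, in2=1): fault-free g0=0, g1=1, g2=1, g3=1, g4=0 → 0; observed 0. Eliminates g0 stuck-at-1, g2 stuck-at-0, g3 stuck-at-0.
Test 3 (in0=0, in1=1, in2=1): fault-free g0=0, g1=1, g2=0, g3=0, g4=1 → 1; observed 1. Eliminates g4 stuck-at-0.
Only g1 stuck-at-1 is consistent with every test.

g1 stuck-at-1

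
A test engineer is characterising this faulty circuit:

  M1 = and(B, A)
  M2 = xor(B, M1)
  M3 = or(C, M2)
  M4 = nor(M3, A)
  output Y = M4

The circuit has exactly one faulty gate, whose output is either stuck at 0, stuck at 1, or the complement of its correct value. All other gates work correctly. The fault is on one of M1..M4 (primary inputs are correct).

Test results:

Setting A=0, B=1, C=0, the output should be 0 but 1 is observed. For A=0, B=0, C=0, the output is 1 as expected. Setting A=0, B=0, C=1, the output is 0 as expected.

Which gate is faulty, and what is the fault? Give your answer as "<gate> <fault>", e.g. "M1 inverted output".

M2 stuck-at-0

Fault-free values for test 1 (A=0, B=1, C=0): M1=0, M2=1, M3=1, M4=0, giving Y=0. Observed 1.
Test 1: faults giving observed 1 are {M1 stuck-at-1, M1 inverted output, M2 stuck-at-0, M2 inverted output, M3 stuck-at-0, M3 inverted output, M4 stuck-at-1, M4 inverted output}.
Test 2 (A=0, B=0, C=0): fault-free M1=0, M2=0, M3=0, M4=1 → 1; observed 1. Eliminates M1 stuck-at-1, M1 inverted output, M2 inverted output, M3 inverted output, M4 inverted output.
Test 3 (A=0, B=0, C=1): fault-free M1=0, M2=0, M3=1, M4=0 → 0; observed 0. Eliminates M3 stuck-at-0, M4 stuck-at-1.
Only M2 stuck-at-0 is consistent with every test.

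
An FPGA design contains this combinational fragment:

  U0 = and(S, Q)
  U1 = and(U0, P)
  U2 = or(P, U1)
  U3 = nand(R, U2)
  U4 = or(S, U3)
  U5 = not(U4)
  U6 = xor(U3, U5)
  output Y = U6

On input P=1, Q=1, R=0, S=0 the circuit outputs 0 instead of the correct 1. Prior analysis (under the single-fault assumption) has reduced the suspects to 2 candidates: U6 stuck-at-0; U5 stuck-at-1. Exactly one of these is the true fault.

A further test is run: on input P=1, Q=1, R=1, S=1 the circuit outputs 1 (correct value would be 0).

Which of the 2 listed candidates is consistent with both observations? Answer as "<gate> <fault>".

U5 stuck-at-1

Evaluate each candidate on input P=1, Q=1, R=1, S=1:
  U6 stuck-at-0: U0=1, U1=1, U2=1, U3=0, U4=1, U5=0, U6=0 [stuck-at-0] → 0 — eliminated
  U5 stuck-at-1: U0=1, U1=1, U2=1, U3=0, U4=1, U5=1 [stuck-at-1], U6=1 → 1 — matches
Only U5 stuck-at-1 reproduces the observed 1.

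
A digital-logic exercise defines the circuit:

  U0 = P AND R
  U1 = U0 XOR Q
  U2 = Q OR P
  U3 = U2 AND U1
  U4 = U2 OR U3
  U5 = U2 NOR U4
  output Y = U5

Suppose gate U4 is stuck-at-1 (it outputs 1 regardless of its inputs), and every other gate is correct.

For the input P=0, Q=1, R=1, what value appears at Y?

Propagate with U4 forced: U0=0, U1=1, U2=1, U3=1, U4=1 [stuck-at-1], U5=0.
So Y = 0. (Same as the fault-free value — the fault is masked on this input.)

0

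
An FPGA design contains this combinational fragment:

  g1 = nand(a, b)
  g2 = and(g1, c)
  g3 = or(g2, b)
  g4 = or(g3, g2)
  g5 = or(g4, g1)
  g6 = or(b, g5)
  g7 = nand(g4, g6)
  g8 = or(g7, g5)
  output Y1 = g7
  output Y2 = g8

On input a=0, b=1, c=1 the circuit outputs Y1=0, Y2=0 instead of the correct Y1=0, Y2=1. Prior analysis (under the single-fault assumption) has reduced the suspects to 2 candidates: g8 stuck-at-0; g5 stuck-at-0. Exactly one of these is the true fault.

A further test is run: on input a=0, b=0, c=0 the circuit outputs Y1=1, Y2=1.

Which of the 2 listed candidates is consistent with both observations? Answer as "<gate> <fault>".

g5 stuck-at-0

Evaluate each candidate on input a=0, b=0, c=0:
  g8 stuck-at-0: g1=1, g2=0, g3=0, g4=0, g5=1, g6=1, g7=1, g8=0 [stuck-at-0] → Y1=1, Y2=0 — eliminated
  g5 stuck-at-0: g1=1, g2=0, g3=0, g4=0, g5=0 [stuck-at-0], g6=0, g7=1, g8=1 → Y1=1, Y2=1 — matches
Only g5 stuck-at-0 reproduces the observed Y1=1, Y2=1.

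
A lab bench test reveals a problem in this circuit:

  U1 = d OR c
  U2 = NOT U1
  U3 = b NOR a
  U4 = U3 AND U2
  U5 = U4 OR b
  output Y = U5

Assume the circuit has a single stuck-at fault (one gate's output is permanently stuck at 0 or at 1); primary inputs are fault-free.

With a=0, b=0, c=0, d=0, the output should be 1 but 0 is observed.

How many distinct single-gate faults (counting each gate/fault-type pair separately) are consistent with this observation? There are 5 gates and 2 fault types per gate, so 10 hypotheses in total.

Fault-free: U1=0, U2=1, U3=1, U4=1, U5=1 → 1. Observed 0.
  U1 stuck-at-0: output 1 ✗
  U1 stuck-at-1: output 0 ✓
  U2 stuck-at-0: output 0 ✓
  U2 stuck-at-1: output 1 ✗
  U3 stuck-at-0: output 0 ✓
  U3 stuck-at-1: output 1 ✗
  U4 stuck-at-0: output 0 ✓
  U4 stuck-at-1: output 1 ✗
  U5 stuck-at-0: output 0 ✓
  U5 stuck-at-1: output 1 ✗
Consistent faults: {U1 stuck-at-1, U2 stuck-at-0, U3 stuck-at-0, U4 stuck-at-0, U5 stuck-at-0} — 5 in all.

5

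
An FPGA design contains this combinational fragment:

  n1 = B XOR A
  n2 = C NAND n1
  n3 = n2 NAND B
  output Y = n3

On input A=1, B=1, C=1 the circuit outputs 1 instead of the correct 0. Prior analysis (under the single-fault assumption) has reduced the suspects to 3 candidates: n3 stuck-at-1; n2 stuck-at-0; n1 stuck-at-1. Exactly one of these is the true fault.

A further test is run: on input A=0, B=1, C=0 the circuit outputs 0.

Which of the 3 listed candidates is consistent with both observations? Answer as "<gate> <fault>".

Evaluate each candidate on input A=0, B=1, C=0:
  n3 stuck-at-1: n1=1, n2=1, n3=1 [stuck-at-1] → 1 — eliminated
  n2 stuck-at-0: n1=1, n2=0 [stuck-at-0], n3=1 → 1 — eliminated
  n1 stuck-at-1: n1=1 [stuck-at-1], n2=1, n3=0 → 0 — matches
Only n1 stuck-at-1 reproduces the observed 0.

n1 stuck-at-1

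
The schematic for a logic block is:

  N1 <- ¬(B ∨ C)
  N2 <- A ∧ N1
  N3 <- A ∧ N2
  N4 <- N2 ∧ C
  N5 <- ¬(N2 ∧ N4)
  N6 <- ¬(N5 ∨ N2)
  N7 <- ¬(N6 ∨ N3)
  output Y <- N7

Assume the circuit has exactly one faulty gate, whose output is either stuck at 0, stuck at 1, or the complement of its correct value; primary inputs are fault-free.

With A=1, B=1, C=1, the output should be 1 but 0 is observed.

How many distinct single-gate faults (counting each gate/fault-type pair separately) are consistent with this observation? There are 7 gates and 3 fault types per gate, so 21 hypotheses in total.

12

Fault-free: N1=0, N2=0, N3=0, N4=0, N5=1, N6=0, N7=1 → 1. Observed 0.
  N1: stuck-at-1, inverted output ✓; others ✗
  N2: stuck-at-1, inverted output ✓; others ✗
  N3: stuck-at-1, inverted output ✓; others ✗
  N4: none of the 3 fault types match ✗
  N5: stuck-at-0, inverted output ✓; others ✗
  N6: stuck-at-1, inverted output ✓; others ✗
  N7: stuck-at-0, inverted output ✓; others ✗
Consistent faults: {N1 stuck-at-1, N1 inverted output, N2 stuck-at-1, N2 inverted output, N3 stuck-at-1, N3 inverted output, N5 stuck-at-0, N5 inverted output, N6 stuck-at-1, N6 inverted output, N7 stuck-at-0, N7 inverted output} — 12 in all.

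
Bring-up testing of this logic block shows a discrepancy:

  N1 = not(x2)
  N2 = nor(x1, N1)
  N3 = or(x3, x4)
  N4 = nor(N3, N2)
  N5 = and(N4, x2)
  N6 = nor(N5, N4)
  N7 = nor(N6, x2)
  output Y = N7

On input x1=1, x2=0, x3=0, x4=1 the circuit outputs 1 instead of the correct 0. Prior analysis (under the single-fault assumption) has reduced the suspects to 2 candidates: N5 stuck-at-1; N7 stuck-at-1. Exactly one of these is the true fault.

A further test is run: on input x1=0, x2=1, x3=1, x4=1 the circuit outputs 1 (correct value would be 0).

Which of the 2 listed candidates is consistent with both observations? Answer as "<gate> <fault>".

Evaluate each candidate on input x1=0, x2=1, x3=1, x4=1:
  N5 stuck-at-1: N1=0, N2=1, N3=1, N4=0, N5=1 [stuck-at-1], N6=0, N7=0 → 0 — eliminated
  N7 stuck-at-1: N1=0, N2=1, N3=1, N4=0, N5=0, N6=1, N7=1 [stuck-at-1] → 1 — matches
Only N7 stuck-at-1 reproduces the observed 1.

N7 stuck-at-1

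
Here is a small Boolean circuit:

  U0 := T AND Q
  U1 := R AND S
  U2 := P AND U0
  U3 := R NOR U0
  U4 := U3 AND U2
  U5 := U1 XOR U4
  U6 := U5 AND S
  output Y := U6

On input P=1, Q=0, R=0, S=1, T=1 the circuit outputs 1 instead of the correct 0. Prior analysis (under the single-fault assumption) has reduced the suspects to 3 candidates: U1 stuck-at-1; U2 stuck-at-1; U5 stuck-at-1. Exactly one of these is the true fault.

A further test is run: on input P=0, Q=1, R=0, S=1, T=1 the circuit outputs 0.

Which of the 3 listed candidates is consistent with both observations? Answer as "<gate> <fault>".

U2 stuck-at-1

Evaluate each candidate on input P=0, Q=1, R=0, S=1, T=1:
  U1 stuck-at-1: U0=1, U1=1 [stuck-at-1], U2=0, U3=0, U4=0, U5=1, U6=1 → 1 — eliminated
  U2 stuck-at-1: U0=1, U1=0, U2=1 [stuck-at-1], U3=0, U4=0, U5=0, U6=0 → 0 — matches
  U5 stuck-at-1: U0=1, U1=0, U2=0, U3=0, U4=0, U5=1 [stuck-at-1], U6=1 → 1 — eliminated
Only U2 stuck-at-1 reproduces the observed 0.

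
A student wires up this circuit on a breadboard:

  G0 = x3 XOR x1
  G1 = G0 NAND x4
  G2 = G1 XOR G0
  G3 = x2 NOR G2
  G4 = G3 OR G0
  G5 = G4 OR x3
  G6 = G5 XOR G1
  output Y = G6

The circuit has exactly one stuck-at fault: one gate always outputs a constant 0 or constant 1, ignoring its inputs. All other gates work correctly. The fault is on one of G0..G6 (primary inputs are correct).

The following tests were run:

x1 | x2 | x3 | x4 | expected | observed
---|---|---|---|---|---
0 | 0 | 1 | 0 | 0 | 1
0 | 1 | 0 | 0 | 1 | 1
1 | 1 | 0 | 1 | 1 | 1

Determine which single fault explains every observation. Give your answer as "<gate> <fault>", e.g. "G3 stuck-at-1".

G6 stuck-at-1

Fault-free values for test 1 (x1=0, x2=0, x3=1, x4=0): G0=1, G1=1, G2=0, G3=1, G4=1, G5=1, G6=0, giving Y=0. Observed 1.
Test 1: faults giving observed 1 are {G1 stuck-at-0, G5 stuck-at-0, G6 stuck-at-1}.
Test 2 (x1=0, x2=1, x3=0, x4=0): fault-free G0=0, G1=1, G2=1, G3=0, G4=0, G5=0, G6=1 → 1; observed 1. Eliminates G1 stuck-at-0.
Test 3 (x1=1, x2=1, x3=0, x4=1): fault-free G0=1, G1=0, G2=1, G3=0, G4=1, G5=1, G6=1 → 1; observed 1. Eliminates G5 stuck-at-0.
Only G6 stuck-at-1 is consistent with every test.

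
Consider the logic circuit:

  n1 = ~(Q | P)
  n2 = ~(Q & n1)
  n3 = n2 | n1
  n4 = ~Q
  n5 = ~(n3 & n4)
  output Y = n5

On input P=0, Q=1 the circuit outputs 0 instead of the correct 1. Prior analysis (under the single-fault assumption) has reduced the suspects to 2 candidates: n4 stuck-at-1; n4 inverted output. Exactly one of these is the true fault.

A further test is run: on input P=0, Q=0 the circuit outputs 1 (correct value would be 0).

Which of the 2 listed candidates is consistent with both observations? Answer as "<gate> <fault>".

Evaluate each candidate on input P=0, Q=0:
  n4 stuck-at-1: n1=1, n2=1, n3=1, n4=1 [stuck-at-1], n5=0 → 0 — eliminated
  n4 inverted output: n1=1, n2=1, n3=1, n4=0 [inverted output], n5=1 → 1 — matches
Only n4 inverted output reproduces the observed 1.

n4 inverted output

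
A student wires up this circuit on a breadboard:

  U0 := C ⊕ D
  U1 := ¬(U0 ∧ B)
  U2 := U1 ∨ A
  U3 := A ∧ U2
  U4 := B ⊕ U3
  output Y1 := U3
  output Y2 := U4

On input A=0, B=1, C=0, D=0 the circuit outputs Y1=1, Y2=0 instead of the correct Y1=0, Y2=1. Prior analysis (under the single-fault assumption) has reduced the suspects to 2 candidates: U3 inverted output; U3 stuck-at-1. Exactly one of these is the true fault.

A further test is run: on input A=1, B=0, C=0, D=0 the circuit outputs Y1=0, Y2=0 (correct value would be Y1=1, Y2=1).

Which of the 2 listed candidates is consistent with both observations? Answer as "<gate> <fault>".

U3 inverted output

Evaluate each candidate on input A=1, B=0, C=0, D=0:
  U3 inverted output: U0=0, U1=1, U2=1, U3=0 [inverted output], U4=0 → Y1=0, Y2=0 — matches
  U3 stuck-at-1: U0=0, U1=1, U2=1, U3=1 [stuck-at-1], U4=1 → Y1=1, Y2=1 — eliminated
Only U3 inverted output reproduces the observed Y1=0, Y2=0.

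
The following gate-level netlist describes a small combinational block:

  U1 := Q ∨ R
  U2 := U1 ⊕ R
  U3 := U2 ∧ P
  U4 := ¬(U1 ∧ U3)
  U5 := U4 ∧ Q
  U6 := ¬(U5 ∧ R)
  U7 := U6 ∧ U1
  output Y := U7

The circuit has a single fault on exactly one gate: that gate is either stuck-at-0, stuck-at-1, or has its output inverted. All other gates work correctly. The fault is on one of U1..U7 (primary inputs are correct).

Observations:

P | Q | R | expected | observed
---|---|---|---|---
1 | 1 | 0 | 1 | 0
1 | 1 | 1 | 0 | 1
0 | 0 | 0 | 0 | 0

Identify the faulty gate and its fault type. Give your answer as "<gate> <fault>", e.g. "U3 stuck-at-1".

Fault-free values for test 1 (P=1, Q=1, R=0): U1=1, U2=1, U3=1, U4=0, U5=0, U6=1, U7=1, giving Y=1. Observed 0.
Test 1: faults giving observed 0 are {U1 stuck-at-0, U1 inverted output, U6 stuck-at-0, U6 inverted output, U7 stuck-at-0, U7 inverted output}.
Test 2 (P=1, Q=1, R=1): fault-free U1=1, U2=0, U3=0, U4=1, U5=1, U6=0, U7=0 → 0; observed 1. Eliminates U1 stuck-at-0, U1 inverted output, U6 stuck-at-0, U7 stuck-at-0.
Test 3 (P=0, Q=0, R=0): fault-free U1=0, U2=0, U3=0, U4=1, U5=0, U6=1, U7=0 → 0; observed 0. Eliminates U7 inverted output.
Only U6 inverted output is consistent with every test.

U6 inverted output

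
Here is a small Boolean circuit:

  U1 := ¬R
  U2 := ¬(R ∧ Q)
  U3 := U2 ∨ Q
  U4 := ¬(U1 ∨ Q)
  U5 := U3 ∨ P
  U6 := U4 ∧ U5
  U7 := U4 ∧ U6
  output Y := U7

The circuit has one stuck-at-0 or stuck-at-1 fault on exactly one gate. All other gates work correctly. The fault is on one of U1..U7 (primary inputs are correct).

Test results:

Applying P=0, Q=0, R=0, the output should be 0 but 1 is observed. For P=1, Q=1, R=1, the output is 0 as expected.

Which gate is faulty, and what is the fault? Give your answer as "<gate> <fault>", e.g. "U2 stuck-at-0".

U1 stuck-at-0

Fault-free values for test 1 (P=0, Q=0, R=0): U1=1, U2=1, U3=1, U4=0, U5=1, U6=0, U7=0, giving Y=0. Observed 1.
Test 1: faults giving observed 1 are {U1 stuck-at-0, U4 stuck-at-1, U7 stuck-at-1}.
Test 2 (P=1, Q=1, R=1): fault-free U1=0, U2=0, U3=1, U4=0, U5=1, U6=0, U7=0 → 0; observed 0. Eliminates U4 stuck-at-1, U7 stuck-at-1.
Only U1 stuck-at-0 is consistent with every test.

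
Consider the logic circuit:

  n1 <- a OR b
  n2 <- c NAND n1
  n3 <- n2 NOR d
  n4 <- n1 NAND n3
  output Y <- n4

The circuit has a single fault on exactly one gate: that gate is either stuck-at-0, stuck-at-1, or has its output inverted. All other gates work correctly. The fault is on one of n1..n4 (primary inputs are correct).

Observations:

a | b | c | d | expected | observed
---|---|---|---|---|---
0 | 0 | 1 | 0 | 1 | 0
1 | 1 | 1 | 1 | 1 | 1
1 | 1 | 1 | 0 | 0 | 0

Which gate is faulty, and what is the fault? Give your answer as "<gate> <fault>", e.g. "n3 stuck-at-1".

n1 stuck-at-1

Fault-free values for test 1 (a=0, b=0, c=1, d=0): n1=0, n2=1, n3=0, n4=1, giving Y=1. Observed 0.
Test 1: faults giving observed 0 are {n1 stuck-at-1, n1 inverted output, n4 stuck-at-0, n4 inverted output}.
Test 2 (a=1, b=1, c=1, d=1): fault-free n1=1, n2=0, n3=0, n4=1 → 1; observed 1. Eliminates n4 stuck-at-0, n4 inverted output.
Test 3 (a=1, b=1, c=1, d=0): fault-free n1=1, n2=0, n3=1, n4=0 → 0; observed 0. Eliminates n1 inverted output.
Only n1 stuck-at-1 is consistent with every test.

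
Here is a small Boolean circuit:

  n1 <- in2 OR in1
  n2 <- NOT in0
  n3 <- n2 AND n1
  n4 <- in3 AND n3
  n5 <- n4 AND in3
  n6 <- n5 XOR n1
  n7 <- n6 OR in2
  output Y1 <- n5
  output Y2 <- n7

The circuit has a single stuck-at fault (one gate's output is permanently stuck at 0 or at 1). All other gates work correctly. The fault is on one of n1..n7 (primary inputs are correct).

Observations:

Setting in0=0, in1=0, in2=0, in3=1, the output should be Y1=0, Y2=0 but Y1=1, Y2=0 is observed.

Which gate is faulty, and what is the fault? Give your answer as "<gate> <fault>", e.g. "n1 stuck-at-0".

n1 stuck-at-1

Fault-free values for test 1 (in0=0, in1=0, in2=0, in3=1): n1=0, n2=1, n3=0, n4=0, n5=0, n6=0, n7=0, giving Y1=0, Y2=0. Observed Y1=1, Y2=0.
Test 1: faults giving observed Y1=1, Y2=0 are {n1 stuck-at-1}.
Only n1 stuck-at-1 is consistent with every test.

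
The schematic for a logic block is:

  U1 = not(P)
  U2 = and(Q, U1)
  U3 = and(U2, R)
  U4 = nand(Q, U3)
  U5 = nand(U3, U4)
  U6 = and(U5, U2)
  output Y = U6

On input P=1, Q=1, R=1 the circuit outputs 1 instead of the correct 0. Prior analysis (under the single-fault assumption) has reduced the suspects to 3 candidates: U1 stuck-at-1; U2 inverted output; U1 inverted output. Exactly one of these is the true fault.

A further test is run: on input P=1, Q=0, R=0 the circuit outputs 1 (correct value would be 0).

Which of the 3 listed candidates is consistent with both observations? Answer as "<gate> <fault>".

U2 inverted output

Evaluate each candidate on input P=1, Q=0, R=0:
  U1 stuck-at-1: U1=1 [stuck-at-1], U2=0, U3=0, U4=1, U5=1, U6=0 → 0 — eliminated
  U2 inverted output: U1=0, U2=1 [inverted output], U3=0, U4=1, U5=1, U6=1 → 1 — matches
  U1 inverted output: U1=1 [inverted output], U2=0, U3=0, U4=1, U5=1, U6=0 → 0 — eliminated
Only U2 inverted output reproduces the observed 1.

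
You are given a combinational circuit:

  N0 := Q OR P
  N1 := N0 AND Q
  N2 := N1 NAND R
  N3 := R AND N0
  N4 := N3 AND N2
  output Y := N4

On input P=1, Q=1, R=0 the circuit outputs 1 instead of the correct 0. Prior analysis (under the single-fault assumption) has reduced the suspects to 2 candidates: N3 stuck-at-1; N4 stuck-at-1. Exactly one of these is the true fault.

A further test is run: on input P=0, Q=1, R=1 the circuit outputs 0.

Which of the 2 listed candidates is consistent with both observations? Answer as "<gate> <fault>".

N3 stuck-at-1

Evaluate each candidate on input P=0, Q=1, R=1:
  N3 stuck-at-1: N0=1, N1=1, N2=0, N3=1 [stuck-at-1], N4=0 → 0 — matches
  N4 stuck-at-1: N0=1, N1=1, N2=0, N3=1, N4=1 [stuck-at-1] → 1 — eliminated
Only N3 stuck-at-1 reproduces the observed 0.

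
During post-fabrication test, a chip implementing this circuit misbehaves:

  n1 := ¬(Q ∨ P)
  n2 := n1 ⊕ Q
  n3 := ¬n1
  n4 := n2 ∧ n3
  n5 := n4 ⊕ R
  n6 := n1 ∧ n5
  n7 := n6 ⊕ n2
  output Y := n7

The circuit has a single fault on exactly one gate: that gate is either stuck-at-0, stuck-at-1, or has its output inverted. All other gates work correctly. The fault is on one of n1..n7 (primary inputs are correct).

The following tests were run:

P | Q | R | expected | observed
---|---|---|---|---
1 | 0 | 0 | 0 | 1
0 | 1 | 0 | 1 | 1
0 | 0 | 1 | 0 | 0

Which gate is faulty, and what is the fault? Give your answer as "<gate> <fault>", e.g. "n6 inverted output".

n2 stuck-at-1

Fault-free values for test 1 (P=1, Q=0, R=0): n1=0, n2=0, n3=1, n4=0, n5=0, n6=0, n7=0, giving Y=0. Observed 1.
Test 1: faults giving observed 1 are {n1 stuck-at-1, n1 inverted output, n2 stuck-at-1, n2 inverted output, n6 stuck-at-1, n6 inverted output, n7 stuck-at-1, n7 inverted output}.
Test 2 (P=0, Q=1, R=0): fault-free n1=0, n2=1, n3=1, n4=1, n5=1, n6=0, n7=1 → 1; observed 1. Eliminates n1 stuck-at-1, n1 inverted output, n2 inverted output, n6 stuck-at-1, n6 inverted output, n7 inverted output.
Test 3 (P=0, Q=0, R=1): fault-free n1=1, n2=1, n3=0, n4=0, n5=1, n6=1, n7=0 → 0; observed 0. Eliminates n7 stuck-at-1.
Only n2 stuck-at-1 is consistent with every test.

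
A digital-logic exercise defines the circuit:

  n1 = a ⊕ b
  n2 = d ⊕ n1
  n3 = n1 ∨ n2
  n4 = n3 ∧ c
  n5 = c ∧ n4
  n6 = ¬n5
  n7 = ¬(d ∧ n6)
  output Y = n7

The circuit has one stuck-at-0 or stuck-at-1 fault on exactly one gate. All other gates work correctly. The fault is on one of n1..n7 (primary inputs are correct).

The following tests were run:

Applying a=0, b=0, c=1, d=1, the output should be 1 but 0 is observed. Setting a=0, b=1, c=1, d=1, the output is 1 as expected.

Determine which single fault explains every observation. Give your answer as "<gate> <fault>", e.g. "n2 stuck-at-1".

Fault-free values for test 1 (a=0, b=0, c=1, d=1): n1=0, n2=1, n3=1, n4=1, n5=1, n6=0, n7=1, giving Y=1. Observed 0.
Test 1: faults giving observed 0 are {n2 stuck-at-0, n3 stuck-at-0, n4 stuck-at-0, n5 stuck-at-0, n6 stuck-at-1, n7 stuck-at-0}.
Test 2 (a=0, b=1, c=1, d=1): fault-free n1=1, n2=0, n3=1, n4=1, n5=1, n6=0, n7=1 → 1; observed 1. Eliminates n3 stuck-at-0, n4 stuck-at-0, n5 stuck-at-0, n6 stuck-at-1, n7 stuck-at-0.
Only n2 stuck-at-0 is consistent with every test.

n2 stuck-at-0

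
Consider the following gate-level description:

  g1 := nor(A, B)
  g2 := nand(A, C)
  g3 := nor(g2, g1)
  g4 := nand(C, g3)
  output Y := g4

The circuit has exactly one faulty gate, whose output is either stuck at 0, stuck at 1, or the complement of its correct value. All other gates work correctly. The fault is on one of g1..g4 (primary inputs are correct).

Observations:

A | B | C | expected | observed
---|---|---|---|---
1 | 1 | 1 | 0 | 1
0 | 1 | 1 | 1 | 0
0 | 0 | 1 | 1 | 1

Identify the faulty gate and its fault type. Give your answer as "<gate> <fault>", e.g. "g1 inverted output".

g2 inverted output

Fault-free values for test 1 (A=1, B=1, C=1): g1=0, g2=0, g3=1, g4=0, giving Y=0. Observed 1.
Test 1: faults giving observed 1 are {g1 stuck-at-1, g1 inverted output, g2 stuck-at-1, g2 inverted output, g3 stuck-at-0, g3 inverted output, g4 stuck-at-1, g4 inverted output}.
Test 2 (A=0, B=1, C=1): fault-free g1=0, g2=1, g3=0, g4=1 → 1; observed 0. Eliminates g1 stuck-at-1, g1 inverted output, g2 stuck-at-1, g3 stuck-at-0, g4 stuck-at-1.
Test 3 (A=0, B=0, C=1): fault-free g1=1, g2=1, g3=0, g4=1 → 1; observed 1. Eliminates g3 inverted output, g4 inverted output.
Only g2 inverted output is consistent with every test.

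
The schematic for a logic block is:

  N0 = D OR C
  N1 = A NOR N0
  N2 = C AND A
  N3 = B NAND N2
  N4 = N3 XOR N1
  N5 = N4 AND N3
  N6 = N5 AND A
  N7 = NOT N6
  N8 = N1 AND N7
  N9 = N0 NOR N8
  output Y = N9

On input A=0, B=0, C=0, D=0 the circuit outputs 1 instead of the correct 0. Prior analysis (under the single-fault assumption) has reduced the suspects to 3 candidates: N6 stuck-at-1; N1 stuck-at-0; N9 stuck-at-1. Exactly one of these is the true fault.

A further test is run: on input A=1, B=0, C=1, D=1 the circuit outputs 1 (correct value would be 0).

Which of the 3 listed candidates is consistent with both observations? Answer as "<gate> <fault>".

N9 stuck-at-1

Evaluate each candidate on input A=1, B=0, C=1, D=1:
  N6 stuck-at-1: N0=1, N1=0, N2=1, N3=1, N4=1, N5=1, N6=1 [stuck-at-1], N7=0, N8=0, N9=0 → 0 — eliminated
  N1 stuck-at-0: N0=1, N1=0 [stuck-at-0], N2=1, N3=1, N4=1, N5=1, N6=1, N7=0, N8=0, N9=0 → 0 — eliminated
  N9 stuck-at-1: N0=1, N1=0, N2=1, N3=1, N4=1, N5=1, N6=1, N7=0, N8=0, N9=1 [stuck-at-1] → 1 — matches
Only N9 stuck-at-1 reproduces the observed 1.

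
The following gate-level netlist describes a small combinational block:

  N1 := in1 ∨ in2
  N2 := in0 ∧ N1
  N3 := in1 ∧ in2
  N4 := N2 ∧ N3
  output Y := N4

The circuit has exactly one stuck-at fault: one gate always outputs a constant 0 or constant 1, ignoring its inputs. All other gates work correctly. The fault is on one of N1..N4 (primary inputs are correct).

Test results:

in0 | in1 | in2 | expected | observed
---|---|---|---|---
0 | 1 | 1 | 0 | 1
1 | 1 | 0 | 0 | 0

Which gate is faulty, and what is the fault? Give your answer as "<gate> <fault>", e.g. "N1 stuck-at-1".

Fault-free values for test 1 (in0=0, in1=1, in2=1): N1=1, N2=0, N3=1, N4=0, giving Y=0. Observed 1.
Test 1: faults giving observed 1 are {N2 stuck-at-1, N4 stuck-at-1}.
Test 2 (in0=1, in1=1, in2=0): fault-free N1=1, N2=1, N3=0, N4=0 → 0; observed 0. Eliminates N4 stuck-at-1.
Only N2 stuck-at-1 is consistent with every test.

N2 stuck-at-1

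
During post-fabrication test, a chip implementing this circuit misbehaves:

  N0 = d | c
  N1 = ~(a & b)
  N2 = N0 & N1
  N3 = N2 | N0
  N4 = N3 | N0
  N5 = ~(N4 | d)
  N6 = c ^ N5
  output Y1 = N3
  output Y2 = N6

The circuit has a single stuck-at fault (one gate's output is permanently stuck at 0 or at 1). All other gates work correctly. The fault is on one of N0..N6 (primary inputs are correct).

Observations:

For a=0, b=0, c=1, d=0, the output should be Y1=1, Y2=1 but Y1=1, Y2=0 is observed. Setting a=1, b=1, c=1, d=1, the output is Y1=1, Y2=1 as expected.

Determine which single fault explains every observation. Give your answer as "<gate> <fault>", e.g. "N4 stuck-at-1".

N4 stuck-at-0

Fault-free values for test 1 (a=0, b=0, c=1, d=0): N0=1, N1=1, N2=1, N3=1, N4=1, N5=0, N6=1, giving Y1=1, Y2=1. Observed Y1=1, Y2=0.
Test 1: faults giving observed Y1=1, Y2=0 are {N4 stuck-at-0, N5 stuck-at-1, N6 stuck-at-0}.
Test 2 (a=1, b=1, c=1, d=1): fault-free N0=1, N1=0, N2=0, N3=1, N4=1, N5=0, N6=1 → Y1=1, Y2=1; observed Y1=1, Y2=1. Eliminates N5 stuck-at-1, N6 stuck-at-0.
Only N4 stuck-at-0 is consistent with every test.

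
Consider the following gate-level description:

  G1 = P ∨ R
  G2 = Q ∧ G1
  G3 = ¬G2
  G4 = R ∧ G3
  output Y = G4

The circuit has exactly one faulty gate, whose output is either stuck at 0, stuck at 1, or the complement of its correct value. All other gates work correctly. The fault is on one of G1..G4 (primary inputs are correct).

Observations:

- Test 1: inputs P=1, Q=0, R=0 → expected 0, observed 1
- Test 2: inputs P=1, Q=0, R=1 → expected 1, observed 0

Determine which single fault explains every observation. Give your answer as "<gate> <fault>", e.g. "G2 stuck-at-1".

G4 inverted output

Fault-free values for test 1 (P=1, Q=0, R=0): G1=1, G2=0, G3=1, G4=0, giving Y=0. Observed 1.
Test 1: faults giving observed 1 are {G4 stuck-at-1, G4 inverted output}.
Test 2 (P=1, Q=0, R=1): fault-free G1=1, G2=0, G3=1, G4=1 → 1; observed 0. Eliminates G4 stuck-at-1.
Only G4 inverted output is consistent with every test.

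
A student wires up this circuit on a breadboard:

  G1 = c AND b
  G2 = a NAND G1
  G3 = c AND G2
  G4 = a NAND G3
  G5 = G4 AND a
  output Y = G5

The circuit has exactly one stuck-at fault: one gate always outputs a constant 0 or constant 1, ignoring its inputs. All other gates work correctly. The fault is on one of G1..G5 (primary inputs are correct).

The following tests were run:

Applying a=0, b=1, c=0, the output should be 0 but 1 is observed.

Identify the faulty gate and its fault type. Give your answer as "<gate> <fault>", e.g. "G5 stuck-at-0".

G5 stuck-at-1

Fault-free values for test 1 (a=0, b=1, c=0): G1=0, G2=1, G3=0, G4=1, G5=0, giving Y=0. Observed 1.
Test 1: faults giving observed 1 are {G5 stuck-at-1}.
Only G5 stuck-at-1 is consistent with every test.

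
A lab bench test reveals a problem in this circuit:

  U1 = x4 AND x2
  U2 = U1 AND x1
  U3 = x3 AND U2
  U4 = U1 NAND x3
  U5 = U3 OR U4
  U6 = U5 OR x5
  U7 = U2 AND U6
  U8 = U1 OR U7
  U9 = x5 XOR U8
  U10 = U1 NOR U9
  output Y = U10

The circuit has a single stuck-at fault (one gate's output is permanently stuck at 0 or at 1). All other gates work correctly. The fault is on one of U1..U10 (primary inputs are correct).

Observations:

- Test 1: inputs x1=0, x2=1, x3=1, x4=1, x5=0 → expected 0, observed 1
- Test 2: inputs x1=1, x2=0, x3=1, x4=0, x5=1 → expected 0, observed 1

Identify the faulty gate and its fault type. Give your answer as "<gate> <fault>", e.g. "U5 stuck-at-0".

U10 stuck-at-1

Fault-free values for test 1 (x1=0, x2=1, x3=1, x4=1, x5=0): U1=1, U2=0, U3=0, U4=0, U5=0, U6=0, U7=0, U8=1, U9=1, U10=0, giving Y=0. Observed 1.
Test 1: faults giving observed 1 are {U1 stuck-at-0, U10 stuck-at-1}.
Test 2 (x1=1, x2=0, x3=1, x4=0, x5=1): fault-free U1=0, U2=0, U3=0, U4=1, U5=1, U6=1, U7=0, U8=0, U9=1, U10=0 → 0; observed 1. Eliminates U1 stuck-at-0.
Only U10 stuck-at-1 is consistent with every test.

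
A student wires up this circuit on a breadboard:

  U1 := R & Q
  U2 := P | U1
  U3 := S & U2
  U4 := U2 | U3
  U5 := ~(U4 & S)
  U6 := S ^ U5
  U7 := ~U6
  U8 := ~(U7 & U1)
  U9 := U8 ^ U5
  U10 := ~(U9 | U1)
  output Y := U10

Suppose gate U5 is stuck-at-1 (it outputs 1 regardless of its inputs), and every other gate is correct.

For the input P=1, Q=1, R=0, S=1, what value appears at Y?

Propagate with U5 forced: U1=0, U2=1, U3=1, U4=1, U5=1 [stuck-at-1], U6=0, U7=1, U8=1, U9=0, U10=1.
So Y = 1. (Without the fault it would be 0.)

1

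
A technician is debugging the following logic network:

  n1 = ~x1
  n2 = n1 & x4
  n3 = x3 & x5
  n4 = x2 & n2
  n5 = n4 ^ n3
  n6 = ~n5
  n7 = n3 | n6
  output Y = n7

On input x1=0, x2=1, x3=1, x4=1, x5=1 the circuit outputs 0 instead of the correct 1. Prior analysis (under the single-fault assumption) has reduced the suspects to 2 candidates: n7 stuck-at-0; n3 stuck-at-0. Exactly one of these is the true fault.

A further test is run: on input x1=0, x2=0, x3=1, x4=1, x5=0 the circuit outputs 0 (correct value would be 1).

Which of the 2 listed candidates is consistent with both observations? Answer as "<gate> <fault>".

Evaluate each candidate on input x1=0, x2=0, x3=1, x4=1, x5=0:
  n7 stuck-at-0: n1=1, n2=1, n3=0, n4=0, n5=0, n6=1, n7=0 [stuck-at-0] → 0 — matches
  n3 stuck-at-0: n1=1, n2=1, n3=0 [stuck-at-0], n4=0, n5=0, n6=1, n7=1 → 1 — eliminated
Only n7 stuck-at-0 reproduces the observed 0.

n7 stuck-at-0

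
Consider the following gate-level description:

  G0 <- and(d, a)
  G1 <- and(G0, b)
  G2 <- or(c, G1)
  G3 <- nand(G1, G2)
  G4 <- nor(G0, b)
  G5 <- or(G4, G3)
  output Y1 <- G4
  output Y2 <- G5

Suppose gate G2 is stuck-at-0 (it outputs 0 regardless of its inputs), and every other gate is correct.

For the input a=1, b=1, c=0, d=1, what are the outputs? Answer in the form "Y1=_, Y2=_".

Propagate with G2 forced: G0=1, G1=1, G2=0 [stuck-at-0], G3=1, G4=0, G5=1.
So the outputs are Y1=0, Y2=1. (Without the fault they would be Y1=0, Y2=0.)

Y1=0, Y2=1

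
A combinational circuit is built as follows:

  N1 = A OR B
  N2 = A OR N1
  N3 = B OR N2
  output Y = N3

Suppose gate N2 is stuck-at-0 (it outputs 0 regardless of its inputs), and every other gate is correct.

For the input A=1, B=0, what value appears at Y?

0

Propagate with N2 forced: N1=1, N2=0 [stuck-at-0], N3=0.
So Y = 0. (Without the fault it would be 1.)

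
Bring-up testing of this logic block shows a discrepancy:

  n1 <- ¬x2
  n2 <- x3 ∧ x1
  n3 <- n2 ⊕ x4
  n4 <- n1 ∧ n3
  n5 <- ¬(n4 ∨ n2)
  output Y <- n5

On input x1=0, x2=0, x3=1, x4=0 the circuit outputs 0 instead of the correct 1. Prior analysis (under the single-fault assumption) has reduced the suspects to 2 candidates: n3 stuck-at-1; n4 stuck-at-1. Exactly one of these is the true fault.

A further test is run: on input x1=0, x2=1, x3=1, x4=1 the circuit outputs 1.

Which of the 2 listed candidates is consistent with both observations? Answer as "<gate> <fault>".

Evaluate each candidate on input x1=0, x2=1, x3=1, x4=1:
  n3 stuck-at-1: n1=0, n2=0, n3=1 [stuck-at-1], n4=0, n5=1 → 1 — matches
  n4 stuck-at-1: n1=0, n2=0, n3=1, n4=1 [stuck-at-1], n5=0 → 0 — eliminated
Only n3 stuck-at-1 reproduces the observed 1.

n3 stuck-at-1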